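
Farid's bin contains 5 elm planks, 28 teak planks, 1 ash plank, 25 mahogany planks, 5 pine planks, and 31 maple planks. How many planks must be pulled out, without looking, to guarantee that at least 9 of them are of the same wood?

36

Pigeonhole: put each drawn plank into a box by wood. The largest draw with every box below 9 takes min(count, 8) from each wood; woods with fewer than 8 contribute all they have.
Σ min(cᵢ, 8) = 5 + 8 + 1 + 8 + 5 + 8 = 35.
Draw number 35 + 1 = 36 must push one box to 9.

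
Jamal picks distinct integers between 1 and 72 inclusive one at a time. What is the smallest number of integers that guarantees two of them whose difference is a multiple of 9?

Integers whose pairwise differences are multiples of 9 are exactly those sharing a remainder mod 9. By the pigeonhole principle, the 9 residue classes mod 9 are the pigeonholes.
With 9 integers one could put 1 in each residue class and have no class reach 2.
The 10th integer pushes some class to 2, so 9·1 + 1 = 10.

10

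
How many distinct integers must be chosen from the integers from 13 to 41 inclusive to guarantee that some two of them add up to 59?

Two chosen integers sum to 59 exactly when both halves of some pair {x, 59−x} with 18 ≤ x ≤ 59−x ≤ 41 are chosen — 12 such pairs.
The remaining 5 elements (those with no distinct partner in range) can never complete a 59-sum, so the worst case takes all of them and one from each pair: 5 + 12 = 17.
The 18th integer has to be the second member of some pair, so 17 + 1 = 18.

18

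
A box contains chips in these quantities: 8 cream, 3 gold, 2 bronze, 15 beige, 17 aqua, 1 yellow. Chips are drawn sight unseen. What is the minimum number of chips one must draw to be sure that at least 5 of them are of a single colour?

An adversary could hand out at most 4 chips per colour (gold, bronze, yellow run out sooner): 4 + 3 + 2 + 4 + 4 + 1 = 18 chips and still no colour has 5.
One more chip lands in a colour already at 4, so 19 draws are enough and 18 are not.

19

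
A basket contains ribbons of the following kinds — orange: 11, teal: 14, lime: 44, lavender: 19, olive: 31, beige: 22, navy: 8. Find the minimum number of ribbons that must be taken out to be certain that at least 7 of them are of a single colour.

An adversary could hand out at most 6 ribbons per colour: 6 + 6 + 6 + 6 + 6 + 6 + 6 = 42 ribbons and still no colour has 7.
Pigeonhole: one more ribbon lands in a colour already at 6, so 43 draws are enough and 42 are not.

43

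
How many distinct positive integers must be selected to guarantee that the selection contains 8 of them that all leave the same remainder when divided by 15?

106

Pigeonhole: the 15 residue classes mod 15 are the pigeonholes.
With 105 integers one could put 7 in each residue class and have no class reach 8.
The 106th integer pushes some class to 8, so 15·7 + 1 = 106.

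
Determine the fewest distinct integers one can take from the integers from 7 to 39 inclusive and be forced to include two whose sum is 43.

Group the elements by complementary pair {x, 43−x}: {7,36}, {8,35}, {9,34}, …, giving 15 two-element pairs and 3 integers whose partner 43−x falls outside [7,39].
By pigeonhole, treating each of those 18 groups as a pigeonhole, one can pick one integer per group — 18 integers — with no two summing to 43.
The 19th integer lands in an occupied pair, forcing a sum of 43.

19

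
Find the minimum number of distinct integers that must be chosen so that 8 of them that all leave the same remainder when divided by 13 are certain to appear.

92

The 13 residue classes mod 13 are the pigeonholes.
With 91 integers one could put 7 in each residue class and have no class reach 8.
The 92nd integer pushes some class to 8, so 13·7 + 1 = 92.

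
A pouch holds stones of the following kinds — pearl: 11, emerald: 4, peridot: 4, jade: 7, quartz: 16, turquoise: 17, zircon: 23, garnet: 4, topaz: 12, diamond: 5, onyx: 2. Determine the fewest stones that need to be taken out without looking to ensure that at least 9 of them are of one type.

67

An adversary could hand out at most 8 stones per type (6 types run out sooner): 8 + 4 + 4 + 7 + 8 + 8 + 8 + 4 + 8 + 5 + 2 = 66 stones and still no type has 9.
One more stone lands in a type already at 8, so 67 draws are enough and 66 are not.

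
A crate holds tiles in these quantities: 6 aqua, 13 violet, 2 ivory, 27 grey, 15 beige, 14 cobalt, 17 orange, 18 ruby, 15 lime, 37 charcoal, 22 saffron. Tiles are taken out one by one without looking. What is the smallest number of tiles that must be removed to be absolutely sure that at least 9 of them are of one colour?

By the pigeonhole principle, put each drawn tile into a box by colour. The largest draw with every box below 9 takes min(count, 8) from each colour; colours with fewer than 8 contribute all they have.
Σ min(cᵢ, 8) = 6 + 8 + 2 + 8 + 8 + 8 + 8 + 8 + 8 + 8 + 8 = 80.
Draw number 80 + 1 = 81 must push one box to 9.

81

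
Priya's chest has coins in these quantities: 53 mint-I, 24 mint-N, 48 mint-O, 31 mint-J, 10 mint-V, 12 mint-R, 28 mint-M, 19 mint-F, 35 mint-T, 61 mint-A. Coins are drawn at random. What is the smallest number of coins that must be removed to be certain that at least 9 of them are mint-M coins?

302

In the worst case for collecting mint-M coins, every non-mint-M coin comes out first.
There are 53 + 24 + 48 + 31 + 10 + 12 + 19 + 35 + 61 = 293 non-mint-M coins altogether.
After those, each further coin must be mint-M, so 293 + 9 = 302 draws guarantee 9 mint-M coins.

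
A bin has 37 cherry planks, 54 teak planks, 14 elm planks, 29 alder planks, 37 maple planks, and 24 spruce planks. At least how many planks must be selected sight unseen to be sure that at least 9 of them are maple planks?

In the worst case for collecting maple planks, every non-maple plank comes out first.
There are 37 + 54 + 14 + 29 + 24 = 158 non-maple planks altogether.
After those, each further plank must be maple, so 158 + 9 = 167 draws guarantee 9 maple planks.

167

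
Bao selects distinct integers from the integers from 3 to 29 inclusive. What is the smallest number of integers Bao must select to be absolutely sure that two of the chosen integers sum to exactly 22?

20

Group the elements by complementary pair {x, 22−x}: {3,19}, {4,18}, {5,17}, …, giving 8 two-element pairs, the single value 11 (it cannot pair with itself since the integers are distinct), and 10 integers whose partner 22−x falls outside [3,29].
Treating each of those 19 groups as a pigeonhole, one can pick one integer per group — 19 integers — with no two summing to 22.
The 20th integer lands in an occupied pair, forcing a sum of 22.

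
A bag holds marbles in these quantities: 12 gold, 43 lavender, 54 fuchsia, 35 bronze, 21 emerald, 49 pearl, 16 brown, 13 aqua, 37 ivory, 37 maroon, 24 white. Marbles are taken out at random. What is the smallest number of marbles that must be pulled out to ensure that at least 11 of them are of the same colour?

111

An adversary could hand out at most 10 marbles per colour: 10 + 10 + 10 + 10 + 10 + 10 + 10 + 10 + 10 + 10 + 10 = 110 marbles and still no colour has 11.
By the pigeonhole principle, one more marble lands in a colour already at 10, so 111 draws are enough and 110 are not.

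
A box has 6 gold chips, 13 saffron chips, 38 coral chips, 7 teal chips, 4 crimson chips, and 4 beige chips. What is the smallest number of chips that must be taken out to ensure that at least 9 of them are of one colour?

38

An adversary could hand out at most 8 chips per colour (4 colours run out sooner): 6 + 8 + 8 + 7 + 4 + 4 = 37 chips and still no colour has 9.
By the pigeonhole principle, one more chip lands in a colour already at 8, so 38 draws are enough and 37 are not.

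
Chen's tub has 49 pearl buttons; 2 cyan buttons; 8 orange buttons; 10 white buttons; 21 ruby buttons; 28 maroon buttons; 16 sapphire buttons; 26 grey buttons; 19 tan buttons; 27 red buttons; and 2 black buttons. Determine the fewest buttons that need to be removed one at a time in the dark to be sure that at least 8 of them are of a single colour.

68

By pigeonhole, the 11 colours are the holes; the buttons drawn are the pigeons.
To avoid 8 of any one colour, the worst case takes at most 7 of each colour, or every button of a colour that has fewer than 7.
That gives 7 + 2 + 7 + 7 + 7 + 7 + 7 + 7 + 7 + 7 + 2 = 67 buttons with no colour reaching 8.
The next button forces some colour to 8, so 67 + 1 = 68.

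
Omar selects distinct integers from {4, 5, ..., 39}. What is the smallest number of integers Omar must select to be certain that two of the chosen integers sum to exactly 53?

24

A set avoiding the sum 53 can contain at most one of each pair {x, 53−x}, plus the 10 elements whose complement lies outside the range.
The integers 4, …, 26 (23 of them) are such a set: any two sum to at least 4+5 = 9 and at most 25+26 = 51 < 53.
Any 24th integer completes one of the 13 pairs, so 24 choices force a sum of 53.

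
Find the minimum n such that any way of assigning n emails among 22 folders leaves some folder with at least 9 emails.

With 176 emails one could put exactly 8 in each of the 22 folders, and no folder would reach 9.
One more email must land in a folder that already has 8, giving it 9.
So 22 × 8 + 1 = 177 emails are required.

177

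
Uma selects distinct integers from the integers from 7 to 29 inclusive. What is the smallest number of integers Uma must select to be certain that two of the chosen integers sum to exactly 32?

15

Two chosen integers sum to 32 exactly when both halves of some pair {x, 32−x} with 7 ≤ x ≤ 32−x ≤ 25 are chosen — 9 such pairs.
The remaining 5 elements (those with no distinct partner in range) can never complete a 32-sum, so the worst case takes all of them and one from each pair: 5 + 9 = 14.
The 15th integer has to be the second member of some pair, so 14 + 1 = 15.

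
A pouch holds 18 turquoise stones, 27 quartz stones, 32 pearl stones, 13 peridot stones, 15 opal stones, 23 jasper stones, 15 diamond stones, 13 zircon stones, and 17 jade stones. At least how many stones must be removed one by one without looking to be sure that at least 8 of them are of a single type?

64

Put each drawn stone into a box by type. The largest draw with every box below 8 takes min(count, 7) from each type.
Σ min(cᵢ, 7) = 7 + 7 + 7 + 7 + 7 + 7 + 7 + 7 + 7 = 63.
Draw number 63 + 1 = 64 must push one box to 8.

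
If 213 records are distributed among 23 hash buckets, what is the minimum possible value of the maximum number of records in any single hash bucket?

The 23 hash buckets are the holes and the 213 records are the pigeons.
If every hash bucket held at most 9 records, the total would be at most 23 × 9 = 207, which is less than 213.
So some hash bucket holds at least ⌈213/23⌉ = 10 records.

10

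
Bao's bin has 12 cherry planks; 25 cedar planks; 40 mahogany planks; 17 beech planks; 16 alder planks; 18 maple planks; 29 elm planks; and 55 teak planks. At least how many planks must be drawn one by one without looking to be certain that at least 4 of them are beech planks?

199

In the worst case for collecting beech planks, every non-beech plank comes out first.
There are 12 + 25 + 40 + 16 + 18 + 29 + 55 = 195 non-beech planks altogether.
After those, each further plank must be beech, so 195 + 4 = 199 draws guarantee 4 beech planks.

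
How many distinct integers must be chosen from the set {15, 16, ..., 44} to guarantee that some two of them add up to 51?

Two chosen integers sum to 51 exactly when both halves of some pair {x, 51−x} with 15 ≤ x ≤ 51−x ≤ 36 are chosen — 11 such pairs.
The remaining 8 elements (those with no distinct partner in range) can never complete a 51-sum, so the worst case takes all of them and one from each pair: 8 + 11 = 19.
The 20th integer has to be the second member of some pair, so 19 + 1 = 20.

20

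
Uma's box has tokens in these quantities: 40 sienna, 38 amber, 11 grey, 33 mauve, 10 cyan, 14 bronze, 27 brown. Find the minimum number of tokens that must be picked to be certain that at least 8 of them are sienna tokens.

141

In the worst case for collecting sienna tokens, every non-sienna token comes out first.
There are 38 + 11 + 33 + 10 + 14 + 27 = 133 non-sienna tokens altogether.
After those, each further token must be sienna, so 133 + 8 = 141 draws guarantee 8 sienna tokens.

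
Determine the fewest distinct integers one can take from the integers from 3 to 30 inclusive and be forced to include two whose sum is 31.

16

Two chosen integers sum to 31 exactly when both halves of some pair {x, 31−x} with 3 ≤ x ≤ 31−x ≤ 28 are chosen — 13 such pairs.
The remaining 2 elements (those with no distinct partner in range) can never complete a 31-sum, so the worst case takes all of them and one from each pair: 2 + 13 = 15.
The 16th integer has to be the second member of some pair, so 15 + 1 = 16.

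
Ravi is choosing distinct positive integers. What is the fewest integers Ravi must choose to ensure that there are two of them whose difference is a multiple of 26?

Integers whose pairwise differences are multiples of 26 are exactly those sharing a remainder mod 26. Pigeonhole: the 26 residue classes mod 26 are the pigeonholes.
With 26 integers one could put 1 in each residue class and have no class reach 2.
The 27th integer pushes some class to 2, so 26·1 + 1 = 27.

27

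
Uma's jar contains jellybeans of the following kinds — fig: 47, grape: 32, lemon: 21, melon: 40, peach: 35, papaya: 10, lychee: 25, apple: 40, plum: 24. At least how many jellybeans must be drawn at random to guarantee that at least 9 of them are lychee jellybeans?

In the worst case for collecting lychee jellybeans, every non-lychee jellybean comes out first.
There are 47 + 32 + 21 + 40 + 35 + 10 + 40 + 24 = 249 non-lychee jellybeans altogether.
After those, each further jellybean must be lychee, so 249 + 9 = 258 draws guarantee 9 lychee jellybeans.

258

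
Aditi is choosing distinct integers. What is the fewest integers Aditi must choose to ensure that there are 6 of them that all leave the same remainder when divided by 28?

141

Pigeonhole: the 28 residue classes mod 28 are the pigeonholes.
With 140 integers one could put 5 in each residue class and have no class reach 6.
The 141st integer pushes some class to 6, so 28·5 + 1 = 141.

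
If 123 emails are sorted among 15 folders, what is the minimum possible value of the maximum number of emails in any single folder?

The 15 folders are the holes and the 123 emails are the pigeons.
If every folder held at most 8 emails, the total would be at most 15 × 8 = 120, which is less than 123.
So some folder holds at least ⌈123/15⌉ = 9 emails.

9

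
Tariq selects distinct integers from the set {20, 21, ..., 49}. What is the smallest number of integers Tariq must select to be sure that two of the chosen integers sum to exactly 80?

Two chosen integers sum to 80 exactly when both halves of some pair {x, 80−x} with 31 ≤ x ≤ 80−x ≤ 49 are chosen — 9 such pairs.
The remaining 12 elements (those with no distinct partner in range) can never complete a 80-sum, so the worst case takes all of them and one from each pair: 12 + 9 = 21.
The 22nd integer has to be the second member of some pair, so 21 + 1 = 22.

22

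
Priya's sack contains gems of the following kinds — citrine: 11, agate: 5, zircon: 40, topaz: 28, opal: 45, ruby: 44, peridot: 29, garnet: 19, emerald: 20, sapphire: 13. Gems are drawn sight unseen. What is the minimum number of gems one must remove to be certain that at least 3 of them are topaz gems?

229

In the worst case for collecting topaz gems, every non-topaz gem comes out first.
There are 11 + 5 + 40 + 45 + 44 + 29 + 19 + 20 + 13 = 226 non-topaz gems altogether.
After those, each further gem must be topaz, so 226 + 3 = 229 draws guarantee 3 topaz gems.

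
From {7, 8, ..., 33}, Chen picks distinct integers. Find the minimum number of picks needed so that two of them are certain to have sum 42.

16

Two chosen integers sum to 42 exactly when both halves of some pair {x, 42−x} with 9 ≤ x ≤ 42−x ≤ 33 are chosen — 12 such pairs.
The remaining 3 elements (those with no distinct partner in range) can never complete a 42-sum, so the worst case takes all of them and one from each pair: 3 + 12 = 15.
By the pigeonhole principle, the 16th integer has to be the second member of some pair, so 15 + 1 = 16.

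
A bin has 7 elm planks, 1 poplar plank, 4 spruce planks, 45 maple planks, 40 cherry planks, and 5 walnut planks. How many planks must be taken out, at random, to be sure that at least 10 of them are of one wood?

36

An adversary could hand out at most 9 planks per wood (4 woods run out sooner): 7 + 1 + 4 + 9 + 9 + 5 = 35 planks and still no wood has 10.
One more plank lands in a wood already at 9, so 36 draws are enough and 35 are not.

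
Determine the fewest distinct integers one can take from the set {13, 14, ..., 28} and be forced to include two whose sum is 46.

12

Group the elements by complementary pair {x, 46−x}: {18,28}, {19,27}, {20,26}, …, giving 5 two-element pairs, the single value 23 (it cannot pair with itself since the integers are distinct), and 5 integers whose partner 46−x falls outside [13,28].
By pigeonhole, treating each of those 11 groups as a pigeonhole, one can pick one integer per group — 11 integers — with no two summing to 46.
The 12th integer lands in an occupied pair, forcing a sum of 46.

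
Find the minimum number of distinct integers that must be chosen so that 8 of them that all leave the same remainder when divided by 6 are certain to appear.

By pigeonhole, the 6 residue classes mod 6 are the pigeonholes.
With 42 integers one could put 7 in each residue class and have no class reach 8.
The 43rd integer pushes some class to 8, so 6·7 + 1 = 43.

43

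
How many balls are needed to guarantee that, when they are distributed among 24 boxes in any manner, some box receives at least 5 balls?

97

With 96 balls one could put exactly 4 in each of the 24 boxes, and no box would reach 5.
By the pigeonhole principle, one more ball must land in a box that already has 4, giving it 5.
So 24 × 4 + 1 = 97 balls are required.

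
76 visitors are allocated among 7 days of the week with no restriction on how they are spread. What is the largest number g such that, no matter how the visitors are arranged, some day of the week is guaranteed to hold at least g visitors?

11

The 7 days of the week are the holes and the 76 visitors are the pigeons.
If every day of the week held at most 10 visitors, the total would be at most 7 × 10 = 70, which is less than 76.
So some day of the week holds at least ⌈76/7⌉ = 11 visitors.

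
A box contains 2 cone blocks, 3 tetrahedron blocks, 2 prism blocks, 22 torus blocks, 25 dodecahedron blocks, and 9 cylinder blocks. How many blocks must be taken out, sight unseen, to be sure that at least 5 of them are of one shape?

20

An adversary could hand out at most 4 blocks per shape (cone, tetrahedron, prism run out sooner): 2 + 3 + 2 + 4 + 4 + 4 = 19 blocks and still no shape has 5.
One more block lands in a shape already at 4, so 20 draws are enough and 19 are not.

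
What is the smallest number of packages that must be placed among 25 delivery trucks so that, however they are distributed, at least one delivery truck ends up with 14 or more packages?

With 325 packages one could put exactly 13 in each of the 25 delivery trucks, and no delivery truck would reach 14.
One more package must land in a delivery truck that already has 13, giving it 14.
So 25 × 13 + 1 = 326 packages are required.

326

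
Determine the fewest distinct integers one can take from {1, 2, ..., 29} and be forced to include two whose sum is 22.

20

Two chosen integers sum to 22 exactly when both halves of some pair {x, 22−x} with 1 ≤ x ≤ 22−x ≤ 21 are chosen — 10 such pairs.
The remaining 9 elements (those with no distinct partner in range) can never complete a 22-sum, so the worst case takes all of them and one from each pair: 9 + 10 = 19.
By pigeonhole, the 20th integer has to be the second member of some pair, so 19 + 1 = 20.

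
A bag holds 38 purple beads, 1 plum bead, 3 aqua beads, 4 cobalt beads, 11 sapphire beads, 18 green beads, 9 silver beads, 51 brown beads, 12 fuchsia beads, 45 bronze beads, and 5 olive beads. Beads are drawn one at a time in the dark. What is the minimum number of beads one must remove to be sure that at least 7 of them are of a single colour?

56

An adversary could hand out at most 6 beads per colour (4 colours run out sooner): 6 + 1 + 3 + 4 + 6 + 6 + 6 + 6 + 6 + 6 + 5 = 55 beads and still no colour has 7.
By pigeonhole, one more bead lands in a colour already at 6, so 56 draws are enough and 55 are not.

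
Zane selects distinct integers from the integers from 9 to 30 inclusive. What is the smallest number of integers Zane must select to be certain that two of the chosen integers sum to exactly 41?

A set avoiding the sum 41 can contain at most one of each pair {x, 41−x}, plus the 2 elements whose complement lies outside the range.
The integers 9, …, 20 (12 of them) are such a set: any two sum to at least 9+10 = 19 and at most 19+20 = 39 < 41.
Any 13th integer completes one of the 10 pairs, so 13 choices force a sum of 41.

13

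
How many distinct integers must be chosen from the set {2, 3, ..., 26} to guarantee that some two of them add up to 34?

17

A set avoiding the sum 34 can contain at most one of each pair {x, 34−x}, plus the 7 elements whose complement lies outside the range or equal to its own complement.
The integers 2, …, 17 (16 of them) are such a set: any two sum to at least 2+3 = 5 and at most 16+17 = 33 < 34.
Any 17th integer completes one of the 9 pairs, so 17 choices force a sum of 34.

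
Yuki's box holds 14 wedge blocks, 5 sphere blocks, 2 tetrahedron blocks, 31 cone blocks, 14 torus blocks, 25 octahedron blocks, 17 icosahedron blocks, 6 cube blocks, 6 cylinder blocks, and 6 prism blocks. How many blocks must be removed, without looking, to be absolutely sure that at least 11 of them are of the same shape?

An adversary could hand out at most 10 blocks per shape (5 shapes run out sooner): 10 + 5 + 2 + 10 + 10 + 10 + 10 + 6 + 6 + 6 = 75 blocks and still no shape has 11.
One more block lands in a shape already at 10, so 76 draws are enough and 75 are not.

76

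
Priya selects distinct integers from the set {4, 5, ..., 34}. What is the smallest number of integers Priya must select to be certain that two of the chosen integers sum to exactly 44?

20

Two chosen integers sum to 44 exactly when both halves of some pair {x, 44−x} with 10 ≤ x ≤ 44−x ≤ 34 are chosen — 12 such pairs.
The remaining 7 elements (those with no distinct partner in range) can never complete a 44-sum, so the worst case takes all of them and one from each pair: 7 + 12 = 19.
The 20th integer has to be the second member of some pair, so 19 + 1 = 20.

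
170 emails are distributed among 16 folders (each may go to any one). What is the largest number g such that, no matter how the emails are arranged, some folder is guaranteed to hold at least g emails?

11

The 16 folders are the holes and the 170 emails are the pigeons.
If every folder held at most 10 emails, the total would be at most 16 × 10 = 160, which is less than 170.
So some folder holds at least ⌈170/16⌉ = 11 emails.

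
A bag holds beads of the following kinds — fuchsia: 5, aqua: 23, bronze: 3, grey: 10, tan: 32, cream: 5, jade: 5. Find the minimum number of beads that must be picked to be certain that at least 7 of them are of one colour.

37

The 7 colours are the holes; the beads drawn are the pigeons.
To avoid 7 of any one colour, the worst case takes at most 6 of each colour, or every bead of a colour that has fewer than 6.
That gives 5 + 6 + 3 + 6 + 6 + 5 + 5 = 36 beads with no colour reaching 7.
The next bead forces some colour to 7, so 36 + 1 = 37.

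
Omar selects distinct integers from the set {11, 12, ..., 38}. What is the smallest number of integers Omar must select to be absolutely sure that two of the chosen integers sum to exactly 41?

A set avoiding the sum 41 can contain at most one of each pair {x, 41−x}, plus the 8 elements whose complement lies outside the range.
The integers 21, …, 38 (18 of them) are such a set: any two sum to at least 21+22 = 43 > 41.
Any 19th integer completes one of the 10 pairs, so 19 choices force a sum of 41.

19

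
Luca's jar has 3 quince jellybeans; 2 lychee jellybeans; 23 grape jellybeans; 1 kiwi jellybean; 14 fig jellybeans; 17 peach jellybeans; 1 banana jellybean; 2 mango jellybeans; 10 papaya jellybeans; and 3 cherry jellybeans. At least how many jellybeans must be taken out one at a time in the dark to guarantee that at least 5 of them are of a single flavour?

Put each drawn jellybean into a box by flavour. The largest draw with every box below 5 takes min(count, 4) from each flavour; flavours with fewer than 4 contribute all they have.
Σ min(cᵢ, 4) = 3 + 2 + 4 + 1 + 4 + 4 + 1 + 2 + 4 + 3 = 28.
Draw number 28 + 1 = 29 must push one box to 5.

29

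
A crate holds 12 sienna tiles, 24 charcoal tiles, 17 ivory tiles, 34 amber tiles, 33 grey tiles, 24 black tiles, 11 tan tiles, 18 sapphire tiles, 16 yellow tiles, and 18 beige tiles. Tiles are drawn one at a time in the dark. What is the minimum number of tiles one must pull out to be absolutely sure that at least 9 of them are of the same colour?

The 10 colours are the holes; the tiles drawn are the pigeons.
To avoid 9 of any one colour, the worst case takes at most 8 of each colour.
That gives 8 + 8 + 8 + 8 + 8 + 8 + 8 + 8 + 8 + 8 = 80 tiles with no colour reaching 9.
The next tile forces some colour to 9, so 80 + 1 = 81.

81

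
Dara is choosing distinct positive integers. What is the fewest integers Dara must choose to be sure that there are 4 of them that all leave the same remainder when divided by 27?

82

The 27 residue classes mod 27 are the pigeonholes.
With 81 integers one could put 3 in each residue class and have no class reach 4.
The 82nd integer pushes some class to 4, so 27·3 + 1 = 82.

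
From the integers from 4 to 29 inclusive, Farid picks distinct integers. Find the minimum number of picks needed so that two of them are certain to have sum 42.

A set avoiding the sum 42 can contain at most one of each pair {x, 42−x}, plus the 10 elements whose complement lies outside the range or equal to its own complement.
The integers 4, …, 21 (18 of them) are such a set: any two sum to at least 4+5 = 9 and at most 20+21 = 41 < 42.
By pigeonhole, any 19th integer completes one of the 8 pairs, so 19 choices force a sum of 42.

19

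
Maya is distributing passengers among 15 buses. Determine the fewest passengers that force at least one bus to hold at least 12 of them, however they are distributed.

With 165 passengers one could put exactly 11 in each of the 15 buses, and no bus would reach 12.
Pigeonhole: one more passenger must land in a bus that already has 11, giving it 12.
So 15 × 11 + 1 = 166 passengers are required.

166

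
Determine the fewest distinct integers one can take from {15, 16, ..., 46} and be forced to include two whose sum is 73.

Two chosen integers sum to 73 exactly when both halves of some pair {x, 73−x} with 27 ≤ x ≤ 73−x ≤ 46 are chosen — 10 such pairs.
The remaining 12 elements (those with no distinct partner in range) can never complete a 73-sum, so the worst case takes all of them and one from each pair: 12 + 10 = 22.
By the pigeonhole principle, the 23rd integer has to be the second member of some pair, so 22 + 1 = 23.

23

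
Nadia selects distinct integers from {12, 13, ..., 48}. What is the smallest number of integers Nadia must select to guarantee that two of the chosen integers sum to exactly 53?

23

A set avoiding the sum 53 can contain at most one of each pair {x, 53−x}, plus the 7 elements whose complement lies outside the range.
The integers 27, …, 48 (22 of them) are such a set: any two sum to at least 27+28 = 55 > 53.
Any 23rd integer completes one of the 15 pairs, so 23 choices force a sum of 53.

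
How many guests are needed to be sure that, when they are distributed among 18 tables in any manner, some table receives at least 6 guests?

91

With 90 guests one could put exactly 5 in each of the 18 tables, and no table would reach 6.
Pigeonhole: one more guest must land in a table that already has 5, giving it 6.
So 18 × 5 + 1 = 91 guests are required.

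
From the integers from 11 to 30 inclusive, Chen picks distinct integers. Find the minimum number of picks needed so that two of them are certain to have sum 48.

Group the elements by complementary pair {x, 48−x}: {18,30}, {19,29}, {20,28}, …, giving 6 two-element pairs, the single value 24 (it cannot pair with itself since the integers are distinct), and 7 integers whose partner 48−x falls outside [11,30].
By pigeonhole, treating each of those 14 groups as a pigeonhole, one can pick one integer per group — 14 integers — with no two summing to 48.
The 15th integer lands in an occupied pair, forcing a sum of 48.

15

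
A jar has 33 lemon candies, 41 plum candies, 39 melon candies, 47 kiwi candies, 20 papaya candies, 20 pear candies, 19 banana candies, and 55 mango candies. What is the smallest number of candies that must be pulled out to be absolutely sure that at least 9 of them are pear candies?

In the worst case for collecting pear candies, every non-pear candy comes out first.
There are 33 + 41 + 39 + 47 + 20 + 19 + 55 = 254 non-pear candies altogether.
After those, each further candy must be pear, so 254 + 9 = 263 draws guarantee 9 pear candies.

263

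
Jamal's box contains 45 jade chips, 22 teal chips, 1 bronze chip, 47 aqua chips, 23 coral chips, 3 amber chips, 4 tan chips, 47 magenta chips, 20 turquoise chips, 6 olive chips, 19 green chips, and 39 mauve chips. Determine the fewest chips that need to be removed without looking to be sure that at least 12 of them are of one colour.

The 12 colours are the holes; the chips drawn are the pigeons.
To avoid 12 of any one colour, the worst case takes at most 11 of each colour, or every chip of a colour that has fewer than 11.
That gives 11 + 11 + 1 + 11 + 11 + 3 + 4 + 11 + 11 + 6 + 11 + 11 = 102 chips with no colour reaching 12.
The next chip forces some colour to 12, so 102 + 1 = 103.

103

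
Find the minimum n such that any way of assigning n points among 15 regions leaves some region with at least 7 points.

91

With 90 points one could put exactly 6 in each of the 15 regions, and no region would reach 7.
By the pigeonhole principle, one more point must land in a region that already has 6, giving it 7.
So 15 × 6 + 1 = 91 points are required.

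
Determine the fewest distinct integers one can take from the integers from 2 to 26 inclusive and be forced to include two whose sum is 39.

19

Group the elements by complementary pair {x, 39−x}: {13,26}, {14,25}, {15,24}, …, giving 7 two-element pairs and 11 integers whose partner 39−x falls outside [2,26].
Treating each of those 18 groups as a pigeonhole, one can pick one integer per group — 18 integers — with no two summing to 39.
The 19th integer lands in an occupied pair, forcing a sum of 39.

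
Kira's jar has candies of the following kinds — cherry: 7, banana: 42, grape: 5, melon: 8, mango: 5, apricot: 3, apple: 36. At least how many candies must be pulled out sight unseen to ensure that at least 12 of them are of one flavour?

Put each drawn candy into a box by flavour. The largest draw with every box below 12 takes min(count, 11) from each flavour; flavours with fewer than 11 contribute all they have.
Σ min(cᵢ, 11) = 7 + 11 + 5 + 8 + 5 + 3 + 11 = 50.
Draw number 50 + 1 = 51 must push one box to 12.

51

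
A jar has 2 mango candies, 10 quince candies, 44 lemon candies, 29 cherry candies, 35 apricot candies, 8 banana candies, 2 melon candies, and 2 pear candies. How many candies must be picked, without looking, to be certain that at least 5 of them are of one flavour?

27

By pigeonhole, put each drawn candy into a box by flavour. The largest draw with every box below 5 takes min(count, 4) from each flavour; flavours with fewer than 4 contribute all they have.
Σ min(cᵢ, 4) = 2 + 4 + 4 + 4 + 4 + 4 + 2 + 2 = 26.
Draw number 26 + 1 = 27 must push one box to 5.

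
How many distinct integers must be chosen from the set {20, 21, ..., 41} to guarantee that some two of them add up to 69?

16

A set avoiding the sum 69 can contain at most one of each pair {x, 69−x}, plus the 8 elements whose complement lies outside the range.
The integers 20, …, 34 (15 of them) are such a set: any two sum to at least 20+21 = 41 and at most 33+34 = 67 < 69.
Any 16th integer completes one of the 7 pairs, so 16 choices force a sum of 69.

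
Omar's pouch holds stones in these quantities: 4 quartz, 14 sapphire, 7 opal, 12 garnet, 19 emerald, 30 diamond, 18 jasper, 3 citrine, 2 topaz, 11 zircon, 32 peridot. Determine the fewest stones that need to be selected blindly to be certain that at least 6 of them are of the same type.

An adversary could hand out at most 5 stones per type (quartz, citrine, topaz run out sooner): 4 + 5 + 5 + 5 + 5 + 5 + 5 + 3 + 2 + 5 + 5 = 49 stones and still no type has 6.
One more stone lands in a type already at 5, so 50 draws are enough and 49 are not.

50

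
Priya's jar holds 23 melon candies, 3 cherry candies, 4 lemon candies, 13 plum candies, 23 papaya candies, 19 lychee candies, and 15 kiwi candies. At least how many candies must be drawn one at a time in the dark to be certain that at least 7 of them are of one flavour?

38

By pigeonhole, put each drawn candy into a box by flavour. The largest draw with every box below 7 takes min(count, 6) from each flavour; flavours with fewer than 6 contribute all they have.
Σ min(cᵢ, 6) = 6 + 3 + 4 + 6 + 6 + 6 + 6 = 37.
Draw number 37 + 1 = 38 must push one box to 7.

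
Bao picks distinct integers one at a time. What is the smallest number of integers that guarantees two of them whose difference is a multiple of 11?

Integers whose pairwise differences are multiples of 11 are exactly those sharing a remainder mod 11. By pigeonhole, the 11 residue classes mod 11 are the pigeonholes.
With 11 integers one could put 1 in each residue class and have no class reach 2.
The 12th integer pushes some class to 2, so 11·1 + 1 = 12.

12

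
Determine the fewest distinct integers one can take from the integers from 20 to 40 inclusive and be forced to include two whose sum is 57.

Group the elements by complementary pair {x, 57−x}: {20,37}, {21,36}, {22,35}, …, giving 9 two-element pairs and 3 integers whose partner 57−x falls outside [20,40].
Treating each of those 12 groups as a pigeonhole, one can pick one integer per group — 12 integers — with no two summing to 57.
The 13th integer lands in an occupied pair, forcing a sum of 57.

13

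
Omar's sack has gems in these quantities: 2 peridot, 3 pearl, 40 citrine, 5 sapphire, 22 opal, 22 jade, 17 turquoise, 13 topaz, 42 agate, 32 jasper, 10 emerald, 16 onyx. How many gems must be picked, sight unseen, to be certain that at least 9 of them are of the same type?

Pigeonhole: the 12 types are the holes; the gems drawn are the pigeons.
To avoid 9 of any one type, the worst case takes at most 8 of each type, or every gem of a type that has fewer than 8.
That gives 2 + 3 + 8 + 5 + 8 + 8 + 8 + 8 + 8 + 8 + 8 + 8 = 82 gems with no type reaching 9.
The next gem forces some type to 9, so 82 + 1 = 83.

83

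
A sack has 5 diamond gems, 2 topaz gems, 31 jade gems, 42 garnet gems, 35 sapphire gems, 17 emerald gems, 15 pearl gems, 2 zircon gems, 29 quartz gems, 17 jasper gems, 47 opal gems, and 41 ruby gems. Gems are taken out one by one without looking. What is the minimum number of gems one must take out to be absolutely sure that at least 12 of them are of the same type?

109

By pigeonhole, put each drawn gem into a box by type. The largest draw with every box below 12 takes min(count, 11) from each type; types with fewer than 11 contribute all they have.
Σ min(cᵢ, 11) = 5 + 2 + 11 + 11 + 11 + 11 + 11 + 2 + 11 + 11 + 11 + 11 = 108.
Draw number 108 + 1 = 109 must push one box to 12.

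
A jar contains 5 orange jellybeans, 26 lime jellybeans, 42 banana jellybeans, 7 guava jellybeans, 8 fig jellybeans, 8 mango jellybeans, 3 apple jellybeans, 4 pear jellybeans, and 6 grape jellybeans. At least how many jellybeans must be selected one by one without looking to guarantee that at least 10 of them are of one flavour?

60

An adversary could hand out at most 9 jellybeans per flavour (7 flavours run out sooner): 5 + 9 + 9 + 7 + 8 + 8 + 3 + 4 + 6 = 59 jellybeans and still no flavour has 10.
One more jellybean lands in a flavour already at 9, so 60 draws are enough and 59 are not.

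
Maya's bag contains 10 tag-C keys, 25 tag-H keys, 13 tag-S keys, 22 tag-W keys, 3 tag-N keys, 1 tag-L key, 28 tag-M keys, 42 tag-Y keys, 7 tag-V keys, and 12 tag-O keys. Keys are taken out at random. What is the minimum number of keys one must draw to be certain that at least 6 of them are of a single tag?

45

The 10 tags are the holes; the keys drawn are the pigeons.
To avoid 6 of any one tag, the worst case takes at most 5 of each tag, or every key of a tag that has fewer than 5.
That gives 5 + 5 + 5 + 5 + 3 + 1 + 5 + 5 + 5 + 5 = 44 keys with no tag reaching 6.
The next key forces some tag to 6, so 44 + 1 = 45.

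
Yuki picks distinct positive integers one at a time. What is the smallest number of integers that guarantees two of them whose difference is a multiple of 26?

27

Integers whose pairwise differences are multiples of 26 are exactly those sharing a remainder mod 26. By the pigeonhole principle, the 26 residue classes mod 26 are the pigeonholes.
With 26 integers one could put 1 in each residue class and have no class reach 2.
The 27th integer pushes some class to 2, so 26·1 + 1 = 27.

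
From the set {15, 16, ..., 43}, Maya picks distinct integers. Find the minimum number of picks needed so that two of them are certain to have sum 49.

20

Group the elements by complementary pair {x, 49−x}: {15,34}, {16,33}, {17,32}, …, giving 10 two-element pairs and 9 integers whose partner 49−x falls outside [15,43].
Treating each of those 19 groups as a pigeonhole, one can pick one integer per group — 19 integers — with no two summing to 49.
The 20th integer lands in an occupied pair, forcing a sum of 49.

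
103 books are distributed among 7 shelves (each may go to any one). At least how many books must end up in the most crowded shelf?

15

Pigeonhole: the 7 shelves are the holes and the 103 books are the pigeons.
If every shelf held at most 14 books, the total would be at most 7 × 14 = 98, which is less than 103.
So some shelf holds at least ⌈103/7⌉ = 15 books.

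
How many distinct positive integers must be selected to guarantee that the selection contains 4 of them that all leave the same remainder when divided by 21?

By pigeonhole, the 21 residue classes mod 21 are the pigeonholes.
With 63 integers one could put 3 in each residue class and have no class reach 4.
The 64th integer pushes some class to 4, so 21·3 + 1 = 64.

64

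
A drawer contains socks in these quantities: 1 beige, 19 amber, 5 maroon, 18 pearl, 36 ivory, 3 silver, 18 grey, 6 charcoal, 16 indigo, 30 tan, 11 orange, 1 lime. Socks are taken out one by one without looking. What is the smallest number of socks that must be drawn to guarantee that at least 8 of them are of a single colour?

An adversary could hand out at most 7 socks per colour (5 colours run out sooner): 1 + 7 + 5 + 7 + 7 + 3 + 7 + 6 + 7 + 7 + 7 + 1 = 65 socks and still no colour has 8.
One more sock lands in a colour already at 7, so 66 draws are enough and 65 are not.

66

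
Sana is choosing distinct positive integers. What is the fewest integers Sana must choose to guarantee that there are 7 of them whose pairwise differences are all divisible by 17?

Integers whose pairwise differences are multiples of 17 are exactly those sharing a remainder mod 17. By pigeonhole, the 17 residue classes mod 17 are the pigeonholes.
With 102 integers one could put 6 in each residue class and have no class reach 7.
The 103rd integer pushes some class to 7, so 17·6 + 1 = 103.

103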